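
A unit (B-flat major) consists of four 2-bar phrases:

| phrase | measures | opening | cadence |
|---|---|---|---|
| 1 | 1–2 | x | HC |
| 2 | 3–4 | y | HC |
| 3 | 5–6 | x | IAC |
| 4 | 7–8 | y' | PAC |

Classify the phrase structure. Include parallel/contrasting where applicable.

Four phrases in two halves: the first half (mm. 1-4) ends with a half cadence, the second (mm. 5–8) with a perfect authentic cadence — a large antecedent–consequent pair, i.e. a double period.
Phrase 3 begins with the same material as phrase 1, making it parallel.

parallel double period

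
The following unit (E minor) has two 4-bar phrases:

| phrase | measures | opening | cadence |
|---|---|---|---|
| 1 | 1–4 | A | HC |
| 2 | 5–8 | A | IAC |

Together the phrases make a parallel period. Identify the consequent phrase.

The phrase ending with the weaker cadence (half cadence) is the antecedent; the one ending more conclusively (imperfect authentic cadence) is the consequent. The consequent is phrase 2.

phrase 2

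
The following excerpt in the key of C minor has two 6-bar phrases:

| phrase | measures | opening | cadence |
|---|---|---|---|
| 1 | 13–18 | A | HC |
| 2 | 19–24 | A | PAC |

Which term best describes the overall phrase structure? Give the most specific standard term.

parallel period

Phrase 1 ends with a half cadence (weaker) and phrase 2 with a perfect authentic cadence (stronger): antecedent + consequent = a period.
The two phrases open with the same material (A / A), so the period is parallel.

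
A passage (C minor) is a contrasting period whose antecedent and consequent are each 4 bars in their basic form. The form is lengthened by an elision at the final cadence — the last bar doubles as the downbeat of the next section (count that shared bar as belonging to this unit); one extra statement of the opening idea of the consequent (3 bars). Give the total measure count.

11 measures

Basic contrasting period: 4 + 4 = 8 bars.
8 (basic form) + 3 (extra statement) = 11.
The elision shares a bar with the next section but does not change this unit's count.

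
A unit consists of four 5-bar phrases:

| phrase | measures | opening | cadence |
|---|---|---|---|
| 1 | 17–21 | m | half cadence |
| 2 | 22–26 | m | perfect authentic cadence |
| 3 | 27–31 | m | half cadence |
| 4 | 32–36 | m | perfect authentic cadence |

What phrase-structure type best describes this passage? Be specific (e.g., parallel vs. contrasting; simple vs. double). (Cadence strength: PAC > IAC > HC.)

repeated period

The cadence pattern HC–PAC–HC–PAC is weak–strong twice, and phrases 3–4 restate phrases 1–2: a period heard twice, not a double period (which would end weakly at phrase 2).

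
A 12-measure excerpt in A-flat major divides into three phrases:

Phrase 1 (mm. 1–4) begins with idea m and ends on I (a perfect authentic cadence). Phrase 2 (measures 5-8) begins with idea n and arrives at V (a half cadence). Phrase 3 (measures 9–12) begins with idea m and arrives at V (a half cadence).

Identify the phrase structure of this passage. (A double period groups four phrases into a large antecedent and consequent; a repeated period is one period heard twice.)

phrase group

The final phrase closes with a half cadence, which is not stronger than the preceding half cadence; the 3 phrases lack an overall antecedent–consequent design and so form a phrase group.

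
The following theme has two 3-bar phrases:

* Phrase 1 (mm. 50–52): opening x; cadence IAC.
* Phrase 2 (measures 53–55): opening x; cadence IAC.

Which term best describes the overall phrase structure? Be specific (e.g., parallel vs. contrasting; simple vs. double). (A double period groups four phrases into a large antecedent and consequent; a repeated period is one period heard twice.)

Both phrases have the same opening (x) and the same cadence (imperfect authentic cadence): the second is a restatement, not a consequent, so this is a repeated phrase rather than a period.

repeated phrase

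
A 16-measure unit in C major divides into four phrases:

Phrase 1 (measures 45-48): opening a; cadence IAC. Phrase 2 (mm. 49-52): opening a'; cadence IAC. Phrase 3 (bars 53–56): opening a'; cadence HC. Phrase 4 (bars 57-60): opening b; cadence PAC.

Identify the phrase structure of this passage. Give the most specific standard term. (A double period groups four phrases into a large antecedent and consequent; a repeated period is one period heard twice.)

parallel double period

Four phrases in two halves: the first half (mm. 45–52) ends with an imperfect authentic cadence, the second (measures 53-60) with a perfect authentic cadence — a large antecedent–consequent pair, i.e. a double period.
Phrase 3 begins with the same material as phrase 1, making it parallel.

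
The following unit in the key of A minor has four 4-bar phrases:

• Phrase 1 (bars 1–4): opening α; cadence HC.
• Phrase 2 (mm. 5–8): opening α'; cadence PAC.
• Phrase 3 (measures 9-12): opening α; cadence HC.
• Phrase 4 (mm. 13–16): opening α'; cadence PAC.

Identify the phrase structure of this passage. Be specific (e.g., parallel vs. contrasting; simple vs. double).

repeated period

The cadence pattern HC–PAC–HC–PAC is weak–strong twice, and phrases 3–4 restate phrases 1–2: a period heard twice, not a double period (which would end weakly at phrase 2).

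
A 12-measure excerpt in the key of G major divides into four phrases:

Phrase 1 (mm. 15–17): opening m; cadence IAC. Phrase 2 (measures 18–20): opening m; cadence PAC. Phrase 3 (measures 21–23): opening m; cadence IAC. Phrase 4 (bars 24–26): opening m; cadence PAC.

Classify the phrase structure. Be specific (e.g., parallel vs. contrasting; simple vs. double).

repeated period

The cadence pattern IAC–PAC–IAC–PAC is weak–strong twice, and phrases 3–4 restate phrases 1–2: a period heard twice, not a double period (which would end weakly at phrase 2).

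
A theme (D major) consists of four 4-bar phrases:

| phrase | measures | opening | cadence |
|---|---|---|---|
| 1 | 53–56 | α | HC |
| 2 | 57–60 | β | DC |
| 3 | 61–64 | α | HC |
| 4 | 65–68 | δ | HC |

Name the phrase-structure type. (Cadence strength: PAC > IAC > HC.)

Phrase 4 ends with a half cadence, no stronger than phrase 2's deceptive cadence, so the four phrases do not form a double period; nor do phrases 3–4 duplicate 1–2, so it is not a repeated period. With no phrase reaching a conclusive cadence, the passage is a phrase group.

phrase group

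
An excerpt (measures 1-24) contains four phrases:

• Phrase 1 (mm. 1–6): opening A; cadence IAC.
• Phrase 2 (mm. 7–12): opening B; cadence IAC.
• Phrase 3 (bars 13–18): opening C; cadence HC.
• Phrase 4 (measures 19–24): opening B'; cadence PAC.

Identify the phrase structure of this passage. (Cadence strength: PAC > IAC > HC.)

contrasting double period

Four phrases in two halves: the first half (mm. 1–12) ends with an imperfect authentic cadence, the second (mm. 13–24) with a perfect authentic cadence — a large antecedent–consequent pair, i.e. a double period.
Phrase 3 begins with different material from phrase 1, making it contrasting.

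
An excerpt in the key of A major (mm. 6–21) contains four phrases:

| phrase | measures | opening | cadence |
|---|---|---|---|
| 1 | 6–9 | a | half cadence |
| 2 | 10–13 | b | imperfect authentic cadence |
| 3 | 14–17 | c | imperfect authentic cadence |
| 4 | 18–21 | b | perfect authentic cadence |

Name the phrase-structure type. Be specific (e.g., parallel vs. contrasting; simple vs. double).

Four phrases in two halves: the first half (mm. 6–13) ends with an imperfect authentic cadence, the second (measures 14–21) with a perfect authentic cadence — a large antecedent–consequent pair, i.e. a double period.
Phrase 3 begins with different material from phrase 1, making it contrasting.

contrasting double period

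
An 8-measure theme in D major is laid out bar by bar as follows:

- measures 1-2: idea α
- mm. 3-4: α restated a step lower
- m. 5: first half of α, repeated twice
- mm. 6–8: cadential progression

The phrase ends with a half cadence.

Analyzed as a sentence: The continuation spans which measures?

measures 5–8

After the presentation (measures 1–4), the continuation covers the fragmentation through the cadence: mm. 5–8.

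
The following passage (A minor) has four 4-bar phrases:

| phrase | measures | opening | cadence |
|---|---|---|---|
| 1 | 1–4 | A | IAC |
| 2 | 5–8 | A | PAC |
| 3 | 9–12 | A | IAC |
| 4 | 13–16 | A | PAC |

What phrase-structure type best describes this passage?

repeated period

The cadence pattern IAC–PAC–IAC–PAC is weak–strong twice, and phrases 3–4 restate phrases 1–2: a period heard twice, not a double period (which would end weakly at phrase 2).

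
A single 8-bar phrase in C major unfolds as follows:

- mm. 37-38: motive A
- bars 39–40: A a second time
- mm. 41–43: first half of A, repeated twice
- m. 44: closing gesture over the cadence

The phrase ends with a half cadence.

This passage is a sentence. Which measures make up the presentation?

The presentation of a sentence is the basic idea (mm. 37–38) plus its repetition (measures 39-40); the presentation is therefore bars 37-40.

measures 37–40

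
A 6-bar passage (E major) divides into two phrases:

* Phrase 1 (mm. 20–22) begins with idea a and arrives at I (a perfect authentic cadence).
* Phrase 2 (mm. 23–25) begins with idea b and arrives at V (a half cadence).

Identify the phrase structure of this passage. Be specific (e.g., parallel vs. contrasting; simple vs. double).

phrase group

The second phrase closes with a half cadence, which is not stronger than the first phrase's perfect authentic cadence; without a weak→strong cadential pair there is no antecedent–consequent relationship, so this is a phrase group rather than a period.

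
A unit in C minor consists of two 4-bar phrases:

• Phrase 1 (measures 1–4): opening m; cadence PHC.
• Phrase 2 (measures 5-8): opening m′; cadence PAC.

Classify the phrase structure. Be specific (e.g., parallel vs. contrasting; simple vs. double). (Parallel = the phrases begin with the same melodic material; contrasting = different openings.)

Phrase 1 ends with a Phrygian half cadence (weaker) and phrase 2 with a perfect authentic cadence (stronger): antecedent + consequent = a period.
The two phrases open with the same material (m / m′), so the period is parallel.

parallel period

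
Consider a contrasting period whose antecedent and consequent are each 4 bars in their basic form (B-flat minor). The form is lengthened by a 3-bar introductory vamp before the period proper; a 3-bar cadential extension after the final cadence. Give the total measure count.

Basic contrasting period: 4 + 4 = 8 bars.
8 (basic form) + 3 (introduction) + 3 (cadential extension) = 14.

14 measures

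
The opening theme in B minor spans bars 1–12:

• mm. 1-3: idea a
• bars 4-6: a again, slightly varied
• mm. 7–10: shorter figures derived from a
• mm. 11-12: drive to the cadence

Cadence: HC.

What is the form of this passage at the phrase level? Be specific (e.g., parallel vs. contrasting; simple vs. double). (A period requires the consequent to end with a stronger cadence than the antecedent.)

sentence

Basic idea (measures 1–3) + its repetition (measures 4–6) form the presentation; fragmentation and cadence (mm. 7–12) form the continuation — the 12-bar whole is a sentence.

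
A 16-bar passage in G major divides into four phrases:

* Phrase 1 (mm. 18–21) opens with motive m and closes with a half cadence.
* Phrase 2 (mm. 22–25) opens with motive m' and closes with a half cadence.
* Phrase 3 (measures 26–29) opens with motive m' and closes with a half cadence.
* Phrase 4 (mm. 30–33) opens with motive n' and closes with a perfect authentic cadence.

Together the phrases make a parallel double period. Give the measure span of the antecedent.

In a double period the first pair of phrases (ending half cadence) is the large antecedent and the second pair (ending perfect authentic cadence) is the large consequent; the antecedent is measures 18–25.

measures 18–25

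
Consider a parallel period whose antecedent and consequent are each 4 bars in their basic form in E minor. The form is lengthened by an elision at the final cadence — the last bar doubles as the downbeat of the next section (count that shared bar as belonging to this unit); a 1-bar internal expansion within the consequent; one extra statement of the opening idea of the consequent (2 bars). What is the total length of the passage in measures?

11 measures

Basic parallel period: 4 + 4 = 8 bars.
8 (basic form) + 1 (internal expansion) + 2 (extra statement) = 11.
The elision shares a bar with the next section but does not change this unit's count.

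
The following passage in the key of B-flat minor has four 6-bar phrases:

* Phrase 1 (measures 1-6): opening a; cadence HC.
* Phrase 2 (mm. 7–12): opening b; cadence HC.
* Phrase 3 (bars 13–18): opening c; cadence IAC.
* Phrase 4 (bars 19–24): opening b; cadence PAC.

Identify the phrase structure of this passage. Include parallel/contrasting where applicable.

Four phrases in two halves: the first half (mm. 1–12) ends with a half cadence, the second (mm. 13–24) with a perfect authentic cadence — a large antecedent–consequent pair, i.e. a double period.
Phrase 3 begins with different material from phrase 1, making it contrasting.

contrasting double period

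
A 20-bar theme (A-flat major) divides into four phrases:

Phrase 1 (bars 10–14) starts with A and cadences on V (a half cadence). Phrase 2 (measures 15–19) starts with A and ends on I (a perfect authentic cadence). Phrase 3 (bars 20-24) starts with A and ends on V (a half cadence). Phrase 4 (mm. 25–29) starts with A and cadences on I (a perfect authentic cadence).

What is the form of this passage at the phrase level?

repeated period

The cadence pattern HC–PAC–HC–PAC is weak–strong twice, and phrases 3–4 restate phrases 1–2: a period heard twice, not a double period (which would end weakly at phrase 2).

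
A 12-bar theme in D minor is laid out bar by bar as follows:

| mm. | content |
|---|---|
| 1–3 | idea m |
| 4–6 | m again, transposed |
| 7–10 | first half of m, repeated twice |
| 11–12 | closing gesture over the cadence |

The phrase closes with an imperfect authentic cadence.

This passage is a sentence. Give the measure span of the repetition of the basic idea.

The presentation of a sentence is the basic idea (mm. 1–3) plus its repetition (mm. 4-6); the repetition of the basic idea is therefore bars 4–6.

measures 4–6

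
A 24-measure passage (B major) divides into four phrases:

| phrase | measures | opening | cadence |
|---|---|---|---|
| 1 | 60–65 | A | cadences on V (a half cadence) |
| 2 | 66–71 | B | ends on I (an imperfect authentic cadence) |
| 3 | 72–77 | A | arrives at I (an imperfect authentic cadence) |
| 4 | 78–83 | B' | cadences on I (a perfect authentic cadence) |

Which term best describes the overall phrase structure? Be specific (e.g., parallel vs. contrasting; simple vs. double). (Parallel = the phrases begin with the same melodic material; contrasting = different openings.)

Four phrases in two halves: the first half (measures 60–71) ends with an imperfect authentic cadence, the second (mm. 72–83) with a perfect authentic cadence — a large antecedent–consequent pair, i.e. a double period.
Phrase 3 begins with the same material as phrase 1, making it parallel.

parallel double period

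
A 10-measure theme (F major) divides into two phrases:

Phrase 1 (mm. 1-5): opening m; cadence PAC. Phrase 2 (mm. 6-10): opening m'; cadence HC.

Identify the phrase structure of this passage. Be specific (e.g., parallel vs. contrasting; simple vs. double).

phrase group

The second phrase closes with a half cadence, which is not stronger than the first phrase's perfect authentic cadence; without a weak→strong cadential pair there is no antecedent–consequent relationship, so this is a phrase group rather than a period.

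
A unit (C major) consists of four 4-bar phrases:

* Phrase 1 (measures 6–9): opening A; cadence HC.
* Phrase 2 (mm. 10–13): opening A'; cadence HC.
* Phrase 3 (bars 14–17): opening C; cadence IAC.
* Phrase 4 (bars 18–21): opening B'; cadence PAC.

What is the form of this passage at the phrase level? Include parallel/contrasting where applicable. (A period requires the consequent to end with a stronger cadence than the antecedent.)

contrasting double period

Four phrases in two halves: the first half (measures 6–13) ends with a half cadence, the second (measures 14–21) with a perfect authentic cadence — a large antecedent–consequent pair, i.e. a double period.
Phrase 3 begins with different material from phrase 1, making it contrasting.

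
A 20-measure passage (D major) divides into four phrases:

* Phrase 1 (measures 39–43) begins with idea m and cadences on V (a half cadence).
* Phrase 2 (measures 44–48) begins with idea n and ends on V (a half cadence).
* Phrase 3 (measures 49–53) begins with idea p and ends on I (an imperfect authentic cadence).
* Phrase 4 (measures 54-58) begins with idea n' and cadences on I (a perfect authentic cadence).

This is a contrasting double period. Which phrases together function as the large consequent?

phrases 3 and 4

In a double period the first pair of phrases (ending half cadence) is the large antecedent and the second pair (ending perfect authentic cadence) is the large consequent; the consequent is phrases 3 and 4.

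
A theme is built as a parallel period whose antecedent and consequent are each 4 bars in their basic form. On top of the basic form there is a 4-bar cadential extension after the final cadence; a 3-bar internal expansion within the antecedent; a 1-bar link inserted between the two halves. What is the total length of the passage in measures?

Basic parallel period: 4 + 4 = 8 bars.
8 (basic form) + 4 (cadential extension) + 3 (internal expansion) + 1 (link) = 16.

16 measures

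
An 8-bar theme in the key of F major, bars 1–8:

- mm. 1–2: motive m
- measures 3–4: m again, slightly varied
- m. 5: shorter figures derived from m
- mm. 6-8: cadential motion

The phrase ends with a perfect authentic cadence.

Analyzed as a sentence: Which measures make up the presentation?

measures 1–4

The presentation of a sentence is the basic idea (bars 1–2) plus its repetition (mm. 3-4); the presentation is therefore mm. 1-4.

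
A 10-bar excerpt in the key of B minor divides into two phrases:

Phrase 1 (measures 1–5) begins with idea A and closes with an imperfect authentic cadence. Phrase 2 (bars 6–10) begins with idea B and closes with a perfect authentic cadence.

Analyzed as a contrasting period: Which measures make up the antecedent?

measures 1–5

The antecedent is the phrase ending with the weaker cadence (imperfect authentic cadence, phrase 1) and the consequent the one ending more conclusively (perfect authentic cadence, phrase 2); the antecedent is measures 1–5.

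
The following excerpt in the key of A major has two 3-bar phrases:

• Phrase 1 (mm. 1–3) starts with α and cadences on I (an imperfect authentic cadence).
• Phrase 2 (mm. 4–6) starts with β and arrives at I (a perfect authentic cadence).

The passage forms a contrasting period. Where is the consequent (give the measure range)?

The antecedent is the phrase ending with the weaker cadence (imperfect authentic cadence, phrase 1) and the consequent the one ending more conclusively (perfect authentic cadence, phrase 2); the consequent is bars 4–6.

measures 4–6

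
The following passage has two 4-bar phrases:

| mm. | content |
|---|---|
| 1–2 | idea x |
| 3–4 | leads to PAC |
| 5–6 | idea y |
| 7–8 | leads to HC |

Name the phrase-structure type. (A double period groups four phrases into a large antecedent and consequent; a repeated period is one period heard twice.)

The second phrase closes with a half cadence, which is not stronger than the first phrase's perfect authentic cadence; without a weak→strong cadential pair there is no antecedent–consequent relationship, so this is a phrase group rather than a period.

phrase group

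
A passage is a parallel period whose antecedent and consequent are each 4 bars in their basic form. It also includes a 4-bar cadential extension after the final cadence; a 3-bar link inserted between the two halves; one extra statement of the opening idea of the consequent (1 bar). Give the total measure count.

Basic parallel period: 4 + 4 = 8 bars.
8 (basic form) + 4 (cadential extension) + 3 (link) + 1 (extra statement) = 16.

16 measures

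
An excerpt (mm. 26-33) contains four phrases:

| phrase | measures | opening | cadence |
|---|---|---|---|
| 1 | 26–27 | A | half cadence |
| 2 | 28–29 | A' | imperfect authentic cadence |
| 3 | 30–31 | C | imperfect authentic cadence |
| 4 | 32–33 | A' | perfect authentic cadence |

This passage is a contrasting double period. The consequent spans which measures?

measures 30–33

In a double period the four phrases pair into a large antecedent (phrases 1–2, ending imperfect authentic cadence) and a large consequent (phrases 3–4, ending perfect authentic cadence). The consequent spans mm. 30–33.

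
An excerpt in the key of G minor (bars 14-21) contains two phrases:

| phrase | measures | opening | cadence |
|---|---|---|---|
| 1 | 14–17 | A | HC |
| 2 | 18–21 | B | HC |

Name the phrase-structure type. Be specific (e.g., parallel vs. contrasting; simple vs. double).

The second phrase closes with a half cadence, which is not stronger than the first phrase's half cadence; without a weak→strong cadential pair there is no antecedent–consequent relationship, so this is a phrase group rather than a period.

phrase group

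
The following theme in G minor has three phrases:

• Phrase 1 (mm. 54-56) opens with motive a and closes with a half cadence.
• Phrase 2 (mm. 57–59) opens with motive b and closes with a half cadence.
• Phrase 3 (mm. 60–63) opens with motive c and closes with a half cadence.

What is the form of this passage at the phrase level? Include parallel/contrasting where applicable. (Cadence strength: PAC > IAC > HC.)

phrase group

The final phrase closes with a half cadence, which is not stronger than the preceding half cadence; the 3 phrases lack an overall antecedent–consequent design and so form a phrase group.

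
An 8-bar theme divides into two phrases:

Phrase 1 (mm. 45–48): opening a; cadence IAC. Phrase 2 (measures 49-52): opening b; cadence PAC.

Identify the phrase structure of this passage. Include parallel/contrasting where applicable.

Phrase 1 ends with an imperfect authentic cadence (weaker) and phrase 2 with a perfect authentic cadence (stronger): antecedent + consequent = a period.
The two phrases open with different material (a / b), so the period is contrasting.

contrasting period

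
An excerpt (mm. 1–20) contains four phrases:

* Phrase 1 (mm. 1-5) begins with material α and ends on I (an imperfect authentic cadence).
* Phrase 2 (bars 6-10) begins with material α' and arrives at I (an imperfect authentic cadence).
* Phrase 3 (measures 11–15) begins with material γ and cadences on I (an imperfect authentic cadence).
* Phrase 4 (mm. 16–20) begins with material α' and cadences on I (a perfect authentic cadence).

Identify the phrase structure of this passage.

Four phrases in two halves: the first half (bars 1–10) ends with an imperfect authentic cadence, the second (bars 11-20) with a perfect authentic cadence — a large antecedent–consequent pair, i.e. a double period.
Phrase 3 begins with different material from phrase 1, making it contrasting.

contrasting double period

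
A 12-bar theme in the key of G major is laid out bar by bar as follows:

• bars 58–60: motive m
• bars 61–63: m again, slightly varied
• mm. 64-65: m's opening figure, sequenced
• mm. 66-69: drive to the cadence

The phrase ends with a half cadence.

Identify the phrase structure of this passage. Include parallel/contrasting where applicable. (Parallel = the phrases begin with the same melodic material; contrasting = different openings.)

sentence

Basic idea (mm. 58–60) + its repetition (measures 61-63) form the presentation; fragmentation and cadence (bars 64–69) form the continuation — the 12-bar whole is a sentence.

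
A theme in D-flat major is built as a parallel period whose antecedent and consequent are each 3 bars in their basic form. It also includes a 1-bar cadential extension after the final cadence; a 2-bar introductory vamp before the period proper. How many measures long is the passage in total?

9 measures

Basic parallel period: 3 + 3 = 6 bars.
6 (basic form) + 1 (cadential extension) + 2 (introduction) = 9.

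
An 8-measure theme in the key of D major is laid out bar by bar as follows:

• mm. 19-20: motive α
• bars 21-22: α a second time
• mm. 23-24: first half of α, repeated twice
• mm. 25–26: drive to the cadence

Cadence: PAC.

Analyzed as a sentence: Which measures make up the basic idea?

The presentation of a sentence is the basic idea (measures 19-20) plus its repetition (mm. 21-22); the basic idea is therefore mm. 19–20.

measures 19–20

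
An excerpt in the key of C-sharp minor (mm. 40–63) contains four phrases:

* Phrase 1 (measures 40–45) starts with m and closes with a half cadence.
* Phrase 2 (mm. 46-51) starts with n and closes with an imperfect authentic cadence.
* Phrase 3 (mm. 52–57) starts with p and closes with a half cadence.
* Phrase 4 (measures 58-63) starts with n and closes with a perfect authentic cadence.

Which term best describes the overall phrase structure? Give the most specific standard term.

Four phrases in two halves: the first half (mm. 40–51) ends with an imperfect authentic cadence, the second (mm. 52-63) with a perfect authentic cadence — a large antecedent–consequent pair, i.e. a double period.
Phrase 3 begins with different material from phrase 1, making it contrasting.

contrasting double period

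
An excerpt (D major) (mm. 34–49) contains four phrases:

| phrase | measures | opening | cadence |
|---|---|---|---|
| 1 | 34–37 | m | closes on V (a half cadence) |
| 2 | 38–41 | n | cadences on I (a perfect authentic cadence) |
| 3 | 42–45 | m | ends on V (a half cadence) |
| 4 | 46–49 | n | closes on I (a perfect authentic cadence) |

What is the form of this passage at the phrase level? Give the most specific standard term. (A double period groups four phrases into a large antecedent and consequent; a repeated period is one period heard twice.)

repeated period

The cadence pattern HC–PAC–HC–PAC is weak–strong twice, and phrases 3–4 restate phrases 1–2: a period heard twice, not a double period (which would end weakly at phrase 2).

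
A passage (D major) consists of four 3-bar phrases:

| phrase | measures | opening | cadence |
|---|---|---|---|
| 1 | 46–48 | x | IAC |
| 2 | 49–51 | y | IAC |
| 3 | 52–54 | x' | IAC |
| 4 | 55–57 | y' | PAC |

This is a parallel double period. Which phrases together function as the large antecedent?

In a double period the first pair of phrases (ending imperfect authentic cadence) is the large antecedent and the second pair (ending perfect authentic cadence) is the large consequent; the antecedent is phrases 1 and 2.

phrases 1 and 2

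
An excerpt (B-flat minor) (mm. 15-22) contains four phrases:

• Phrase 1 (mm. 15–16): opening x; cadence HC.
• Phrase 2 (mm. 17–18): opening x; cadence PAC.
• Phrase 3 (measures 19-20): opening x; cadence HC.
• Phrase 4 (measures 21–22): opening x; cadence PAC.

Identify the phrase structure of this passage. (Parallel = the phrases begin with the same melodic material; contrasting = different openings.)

The cadence pattern HC–PAC–HC–PAC is weak–strong twice, and phrases 3–4 restate phrases 1–2: a period heard twice, not a double period (which would end weakly at phrase 2).

repeated period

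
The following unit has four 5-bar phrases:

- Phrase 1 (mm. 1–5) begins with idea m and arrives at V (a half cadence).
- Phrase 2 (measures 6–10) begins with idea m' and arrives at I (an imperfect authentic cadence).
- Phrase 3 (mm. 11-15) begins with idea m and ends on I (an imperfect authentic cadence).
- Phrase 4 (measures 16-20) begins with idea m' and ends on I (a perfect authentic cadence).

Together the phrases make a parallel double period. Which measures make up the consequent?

In a double period the first pair of phrases (ending imperfect authentic cadence) is the large antecedent and the second pair (ending perfect authentic cadence) is the large consequent; the consequent is measures 11–20.

measures 11–20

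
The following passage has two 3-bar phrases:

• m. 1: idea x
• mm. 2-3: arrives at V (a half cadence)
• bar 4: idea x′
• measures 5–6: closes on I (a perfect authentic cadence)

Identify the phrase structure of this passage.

parallel period

Phrase 1 ends with a half cadence (weaker) and phrase 2 with a perfect authentic cadence (stronger): antecedent + consequent = a period.
The two phrases open with the same material (x / x′), so the period is parallel.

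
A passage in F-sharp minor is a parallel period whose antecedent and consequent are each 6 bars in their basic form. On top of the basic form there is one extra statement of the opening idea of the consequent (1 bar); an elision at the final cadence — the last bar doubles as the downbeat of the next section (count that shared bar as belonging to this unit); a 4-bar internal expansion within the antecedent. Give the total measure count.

Basic parallel period: 6 + 6 = 12 bars.
12 (basic form) + 1 (extra statement) + 4 (internal expansion) = 17.
The elision shares a bar with the next section but does not change this unit's count.

17 measures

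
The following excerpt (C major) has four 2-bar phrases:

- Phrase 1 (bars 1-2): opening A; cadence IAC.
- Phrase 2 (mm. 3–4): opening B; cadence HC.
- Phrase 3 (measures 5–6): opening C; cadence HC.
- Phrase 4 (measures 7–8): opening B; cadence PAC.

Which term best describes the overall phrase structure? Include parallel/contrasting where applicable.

contrasting double period

Four phrases in two halves: the first half (measures 1–4) ends with a half cadence, the second (mm. 5–8) with a perfect authentic cadence — a large antecedent–consequent pair, i.e. a double period.
Phrase 3 begins with different material from phrase 1, making it contrasting.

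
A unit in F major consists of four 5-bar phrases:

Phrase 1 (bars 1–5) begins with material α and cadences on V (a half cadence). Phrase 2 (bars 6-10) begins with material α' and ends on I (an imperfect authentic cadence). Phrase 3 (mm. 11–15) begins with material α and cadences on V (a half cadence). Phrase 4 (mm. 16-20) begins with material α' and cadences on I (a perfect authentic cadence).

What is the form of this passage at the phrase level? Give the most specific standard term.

Four phrases in two halves: the first half (mm. 1–10) ends with an imperfect authentic cadence, the second (mm. 11-20) with a perfect authentic cadence — a large antecedent–consequent pair, i.e. a double period.
Phrase 3 begins with the same material as phrase 1, making it parallel.

parallel double period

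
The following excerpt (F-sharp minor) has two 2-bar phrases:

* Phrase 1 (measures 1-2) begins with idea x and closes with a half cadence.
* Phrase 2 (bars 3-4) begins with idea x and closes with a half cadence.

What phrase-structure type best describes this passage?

Both phrases have the same opening (x) and the same cadence (half cadence): the second is a restatement, not a consequent, so this is a repeated phrase rather than a period.

repeated phrase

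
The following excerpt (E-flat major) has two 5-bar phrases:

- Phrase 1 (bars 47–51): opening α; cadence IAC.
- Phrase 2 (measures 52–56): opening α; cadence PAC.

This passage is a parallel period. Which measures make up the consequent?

The antecedent is the phrase ending with the weaker cadence (imperfect authentic cadence, phrase 1) and the consequent the one ending more conclusively (perfect authentic cadence, phrase 2); the consequent is mm. 52–56.

measures 52–56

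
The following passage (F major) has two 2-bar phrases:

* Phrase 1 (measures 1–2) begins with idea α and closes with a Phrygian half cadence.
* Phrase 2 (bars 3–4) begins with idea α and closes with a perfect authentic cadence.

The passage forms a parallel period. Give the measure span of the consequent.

measures 3–4

The phrase ending with the weaker cadence (Phrygian half cadence) is the antecedent; the one ending more conclusively (perfect authentic cadence) is the consequent. The consequent is measures 3–4.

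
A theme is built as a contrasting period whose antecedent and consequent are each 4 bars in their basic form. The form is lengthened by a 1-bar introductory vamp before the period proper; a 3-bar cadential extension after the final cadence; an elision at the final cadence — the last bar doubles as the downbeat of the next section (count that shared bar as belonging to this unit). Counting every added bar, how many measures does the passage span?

12 measures

Basic contrasting period: 4 + 4 = 8 bars.
8 (basic form) + 1 (introduction) + 3 (cadential extension) = 12.
The elision shares a bar with the next section but does not change this unit's count.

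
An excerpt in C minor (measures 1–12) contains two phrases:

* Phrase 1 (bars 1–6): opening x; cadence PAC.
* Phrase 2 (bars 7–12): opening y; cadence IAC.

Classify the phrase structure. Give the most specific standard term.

The second phrase closes with an imperfect authentic cadence, which is not stronger than the first phrase's perfect authentic cadence; without a weak→strong cadential pair there is no antecedent–consequent relationship, so this is a phrase group rather than a period.

phrase group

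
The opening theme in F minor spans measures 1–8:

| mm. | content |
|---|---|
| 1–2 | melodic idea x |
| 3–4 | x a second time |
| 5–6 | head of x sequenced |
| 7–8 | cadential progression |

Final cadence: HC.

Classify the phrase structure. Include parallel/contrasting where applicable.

Basic idea (mm. 1-2) + its repetition (mm. 3-4) form the presentation; fragmentation and cadence (mm. 5-8) form the continuation — the 8-bar whole is a sentence.

sentence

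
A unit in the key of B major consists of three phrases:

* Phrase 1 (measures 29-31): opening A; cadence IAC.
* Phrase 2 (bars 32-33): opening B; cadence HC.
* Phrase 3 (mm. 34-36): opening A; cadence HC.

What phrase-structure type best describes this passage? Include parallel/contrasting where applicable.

phrase group

The final phrase closes with a half cadence, which is not stronger than the preceding half cadence; the 3 phrases lack an overall antecedent–consequent design and so form a phrase group.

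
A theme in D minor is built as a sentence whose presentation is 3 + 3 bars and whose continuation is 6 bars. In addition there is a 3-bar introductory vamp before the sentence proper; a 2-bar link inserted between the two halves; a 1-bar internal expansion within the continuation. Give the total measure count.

Basic sentence: 3 + 3 + 6 = 12 bars.
12 (basic form) + 3 (introduction) + 2 (link) + 1 (internal expansion) = 18.

18 measures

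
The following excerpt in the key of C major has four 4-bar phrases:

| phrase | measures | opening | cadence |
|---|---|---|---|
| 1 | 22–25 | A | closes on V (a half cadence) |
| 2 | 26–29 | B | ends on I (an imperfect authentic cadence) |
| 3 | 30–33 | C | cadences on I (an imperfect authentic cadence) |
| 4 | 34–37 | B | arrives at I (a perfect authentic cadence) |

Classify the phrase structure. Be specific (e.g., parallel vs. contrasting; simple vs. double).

contrasting double period

Four phrases in two halves: the first half (measures 22–29) ends with an imperfect authentic cadence, the second (bars 30–37) with a perfect authentic cadence — a large antecedent–consequent pair, i.e. a double period.
Phrase 3 begins with different material from phrase 1, making it contrasting.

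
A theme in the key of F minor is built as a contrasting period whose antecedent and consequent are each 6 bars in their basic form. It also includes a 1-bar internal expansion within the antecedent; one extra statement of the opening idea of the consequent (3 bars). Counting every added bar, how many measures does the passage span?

Basic contrasting period: 6 + 6 = 12 bars.
12 (basic form) + 1 (internal expansion) + 3 (extra statement) = 16.

16 measures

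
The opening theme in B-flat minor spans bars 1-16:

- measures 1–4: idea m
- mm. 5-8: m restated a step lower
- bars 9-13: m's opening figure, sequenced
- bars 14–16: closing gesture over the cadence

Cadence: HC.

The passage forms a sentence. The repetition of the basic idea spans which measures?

The presentation of a sentence is the basic idea (measures 1-4) plus its repetition (measures 5–8); the repetition of the basic idea is therefore measures 5-8.

measures 5–8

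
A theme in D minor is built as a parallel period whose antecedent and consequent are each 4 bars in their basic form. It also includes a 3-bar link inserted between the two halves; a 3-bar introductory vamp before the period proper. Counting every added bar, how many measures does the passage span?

Basic parallel period: 4 + 4 = 8 bars.
8 (basic form) + 3 (link) + 3 (introduction) = 14.

14 measures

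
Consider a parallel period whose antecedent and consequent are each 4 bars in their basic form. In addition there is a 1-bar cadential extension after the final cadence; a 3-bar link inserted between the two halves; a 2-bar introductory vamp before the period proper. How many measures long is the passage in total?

14 measures

Basic parallel period: 4 + 4 = 8 bars.
8 (basic form) + 1 (cadential extension) + 3 (link) + 2 (introduction) = 14.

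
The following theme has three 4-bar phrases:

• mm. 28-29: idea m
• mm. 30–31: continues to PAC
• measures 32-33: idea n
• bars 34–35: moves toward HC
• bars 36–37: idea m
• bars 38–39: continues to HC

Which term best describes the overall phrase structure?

phrase group

The final phrase closes with a half cadence, which is not stronger than the preceding half cadence; the 3 phrases lack an overall antecedent–consequent design and so form a phrase group.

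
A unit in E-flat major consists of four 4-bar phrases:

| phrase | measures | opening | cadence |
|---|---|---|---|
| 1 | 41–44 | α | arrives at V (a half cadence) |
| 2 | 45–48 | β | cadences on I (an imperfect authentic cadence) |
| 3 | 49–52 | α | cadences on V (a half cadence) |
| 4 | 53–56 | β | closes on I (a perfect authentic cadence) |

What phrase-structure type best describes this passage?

Four phrases in two halves: the first half (bars 41–48) ends with an imperfect authentic cadence, the second (measures 49-56) with a perfect authentic cadence — a large antecedent–consequent pair, i.e. a double period.
Phrase 3 begins with the same material as phrase 1, making it parallel.

parallel double period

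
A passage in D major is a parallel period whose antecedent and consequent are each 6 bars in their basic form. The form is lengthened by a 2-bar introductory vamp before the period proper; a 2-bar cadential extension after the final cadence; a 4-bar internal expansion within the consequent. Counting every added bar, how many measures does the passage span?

20 measures

Basic parallel period: 6 + 6 = 12 bars.
12 (basic form) + 2 (introduction) + 2 (cadential extension) + 4 (internal expansion) = 20.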